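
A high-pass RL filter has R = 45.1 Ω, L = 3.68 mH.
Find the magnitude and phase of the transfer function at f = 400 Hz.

Step 1 — Angular frequency: ω = 2π·400 = 2513 rad/s.
Step 2 — Transfer function: H(jω) = jωL/(R + jωL).
Step 3 — Numerator jωL = j·9.249; denominator R + jωL = 45.1 + j9.249.
Step 4 — H = 0.04036 + j0.1968.
Step 5 — Magnitude: |H| = 0.2009 (-13.9 dB); phase: φ = 78.4°.

|H| = 0.2009 (-13.9 dB), φ = 78.4°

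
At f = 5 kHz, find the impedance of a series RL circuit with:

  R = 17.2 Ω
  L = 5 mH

Step 1 — Angular frequency: ω = 2π·f = 2π·5000 = 3.142e+04 rad/s.
Step 2 — Component impedances:
  R: Z = R = 17.2 Ω
  L: Z = jωL = j·3.142e+04·0.005 = 0 + j157.1 Ω
Step 3 — Series combination: Z_total = R + L = 17.2 + j157.1 Ω = 158∠83.8° Ω.

Z = 17.2 + j157.1 Ω = 158∠83.8° Ω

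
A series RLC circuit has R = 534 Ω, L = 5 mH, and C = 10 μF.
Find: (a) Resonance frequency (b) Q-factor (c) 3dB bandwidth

Step 1 — Resonance condition Im(Z)=0 gives ω₀ = 1/√(LC).
Step 2 — ω₀ = 1/√(0.005·1e-05) = 4472 rad/s.
Step 3 — f₀ = ω₀/(2π) = 711.8 Hz.
Step 4 — Series Q: Q = ω₀L/R = 4472·0.005/534 = 0.04187.
Step 5 — 3dB bandwidth: Δω = ω₀/Q = 1.068e+05 rad/s; BW = Δω/(2π) = 1.7e+04 Hz.

(a) f₀ = 711.8 Hz  (b) Q = 0.04187  (c) BW = 1.7e+04 Hz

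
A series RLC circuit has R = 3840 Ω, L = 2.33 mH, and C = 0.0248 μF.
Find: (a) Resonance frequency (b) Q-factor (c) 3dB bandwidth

Step 1 — Resonance: ω₀ = 1/√(LC) = 1/√(0.00233·2.48e-08) = 1.316e+05 rad/s.
Step 2 — f₀ = ω₀/(2π) = 2.094e+04 Hz.
Step 3 — Series Q: Q = ω₀L/R = 1.316e+05·0.00233/3840 = 0.07982.
Step 4 — Bandwidth: Δω = ω₀/Q = 1.648e+06 rad/s; BW = Δω/(2π) = 2.623e+05 Hz.

(a) f₀ = 2.094e+04 Hz  (b) Q = 0.07982  (c) BW = 2.623e+05 Hz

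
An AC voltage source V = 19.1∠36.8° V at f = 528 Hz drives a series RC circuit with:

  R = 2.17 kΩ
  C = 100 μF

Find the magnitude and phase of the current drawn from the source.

Step 1 — Angular frequency: ω = 2π·f = 2π·528 = 3318 rad/s.
Step 2 — Component impedances:
  R: Z = R = 2170 Ω
  C: Z = 1/(jωC) = -j/(ω·C) = 0 - j3.014 Ω
Step 3 — Series combination: Z_total = R + C = 2170 - j3.014 Ω = 2170∠-0.1° Ω.
Step 4 — Source phasor: V = 19.1∠36.8° V = 15.29 + j11.44 V.
Step 5 — Ohm's law: I = V / Z_total = (15.29 + j11.44) / (2170 - j3.014) = 0.007041 + j0.005282 A.
Step 6 — Convert to polar: |I| = 0.008802 A, ∠I = 36.9°.

I = 0.008802∠36.9° A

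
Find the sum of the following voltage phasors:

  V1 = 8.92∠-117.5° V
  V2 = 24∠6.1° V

Step 1 — Convert each phasor to rectangular form:
  V1 = 8.92·(cos(-117.5°) + j·sin(-117.5°)) = -4.119 - j7.912 V
  V2 = 24·(cos(6.1°) + j·sin(6.1°)) = 23.86 + j2.55 V
Step 2 — Sum components: V_total = 19.75 - j5.362 V.
Step 3 — Convert to polar: |V_total| = 20.46 V, ∠V_total = -15.2°.

V_total = 20.46∠-15.2° V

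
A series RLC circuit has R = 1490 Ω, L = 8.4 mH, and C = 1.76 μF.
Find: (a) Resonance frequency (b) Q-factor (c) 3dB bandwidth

Step 1 — Resonance: ω₀ = 1/√(LC) = 1/√(0.0084·1.76e-06) = 8224 rad/s.
Step 2 — f₀ = ω₀/(2π) = 1309 Hz.
Step 3 — Series Q: Q = ω₀L/R = 8224·0.0084/1490 = 0.04637.
Step 4 — Bandwidth: Δω = ω₀/Q = 1.774e+05 rad/s; BW = Δω/(2π) = 2.823e+04 Hz.

(a) f₀ = 1309 Hz  (b) Q = 0.04637  (c) BW = 2.823e+04 Hz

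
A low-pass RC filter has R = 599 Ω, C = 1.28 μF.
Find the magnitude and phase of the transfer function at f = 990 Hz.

Step 1 — Angular frequency: ω = 2π·990 = 6220 rad/s.
Step 2 — Transfer function: H(jω) = 1/(1 + jωRC).
Step 3 — Denominator: 1 + jωRC = 1 + j·6220·599·1.28e-06 = 1 + j4.769.
Step 4 — H = 0.04211 - j0.2008.
Step 5 — Magnitude: |H| = 0.2052 (-13.8 dB); phase: φ = -78.2°.

|H| = 0.2052 (-13.8 dB), φ = -78.2°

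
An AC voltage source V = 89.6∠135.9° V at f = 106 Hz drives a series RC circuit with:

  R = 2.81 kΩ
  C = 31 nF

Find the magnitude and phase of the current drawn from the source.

Step 1 — Angular frequency: ω = 2π·f = 2π·106 = 666 rad/s.
Step 2 — Component impedances:
  R: Z = R = 2810 Ω
  C: Z = 1/(jωC) = -j/(ω·C) = 0 - j4.843e+04 Ω
Step 3 — Series combination: Z_total = R + C = 2810 - j4.843e+04 Ω = 4.852e+04∠-86.7° Ω.
Step 4 — Source phasor: V = 89.6∠135.9° V = -64.34 + j62.35 V.
Step 5 — Ohm's law: I = V / Z_total = (-64.34 + j62.35) / (2810 - j4.843e+04) = -0.00136 - j0.00125 A.
Step 6 — Convert to polar: |I| = 0.001847 A, ∠I = -137.4°.

I = 0.001847∠-137.4° A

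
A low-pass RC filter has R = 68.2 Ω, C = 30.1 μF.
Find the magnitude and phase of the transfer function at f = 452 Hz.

Step 1 — Angular frequency: ω = 2π·452 = 2840 rad/s.
Step 2 — Transfer function: H(jω) = 1/(1 + jωRC).
Step 3 — Denominator: 1 + jωRC = 1 + j·2840·68.2·3.01e-05 = 1 + j5.83.
Step 4 — H = 0.02858 - j0.1666.
Step 5 — Magnitude: |H| = 0.1691 (-15.4 dB); phase: φ = -80.3°.

|H| = 0.1691 (-15.4 dB), φ = -80.3°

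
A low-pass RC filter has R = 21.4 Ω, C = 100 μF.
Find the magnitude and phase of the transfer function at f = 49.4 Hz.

Step 1 — Angular frequency: ω = 2π·49.4 = 310.4 rad/s.
Step 2 — Transfer function: H(jω) = 1/(1 + jωRC).
Step 3 — Denominator: 1 + jωRC = 1 + j·310.4·21.4·0.0001 = 1 + j0.6642.
Step 4 — H = 0.6939 - j0.4609.
Step 5 — Magnitude: |H| = 0.833 (-1.6 dB); phase: φ = -33.6°.

|H| = 0.833 (-1.6 dB), φ = -33.6°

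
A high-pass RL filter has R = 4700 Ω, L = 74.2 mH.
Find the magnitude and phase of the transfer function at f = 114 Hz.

Step 1 — Angular frequency: ω = 2π·114 = 716.3 rad/s.
Step 2 — Transfer function: H(jω) = jωL/(R + jωL).
Step 3 — Numerator jωL = j·53.15; denominator R + jωL = 4700 + j53.15.
Step 4 — H = 0.0001279 + j0.01131.
Step 5 — Magnitude: |H| = 0.01131 (-38.9 dB); phase: φ = 89.4°.

|H| = 0.01131 (-38.9 dB), φ = 89.4°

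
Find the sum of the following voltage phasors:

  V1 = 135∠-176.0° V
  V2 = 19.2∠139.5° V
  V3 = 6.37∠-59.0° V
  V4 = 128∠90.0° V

Step 1 — Convert each phasor to rectangular form:
  V1 = 135·(cos(-176.0°) + j·sin(-176.0°)) = -134.7 - j9.417 V
  V2 = 19.2·(cos(139.5°) + j·sin(139.5°)) = -14.6 + j12.47 V
  V3 = 6.37·(cos(-59.0°) + j·sin(-59.0°)) = 3.281 - j5.46 V
  V4 = 128·(cos(90.0°) + j·sin(90.0°)) = 0 + j128 V
Step 2 — Sum components: V_total = -146 + j125.6 V.
Step 3 — Convert to polar: |V_total| = 192.6 V, ∠V_total = 139.3°.

V_total = 192.6∠139.3° V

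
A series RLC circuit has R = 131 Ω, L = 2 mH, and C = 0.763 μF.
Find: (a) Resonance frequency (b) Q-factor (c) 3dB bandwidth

Step 1 — Resonance: ω₀ = 1/√(LC) = 1/√(0.002·7.63e-07) = 2.56e+04 rad/s.
Step 2 — f₀ = ω₀/(2π) = 4074 Hz.
Step 3 — Series Q: Q = ω₀L/R = 2.56e+04·0.002/131 = 0.3908.
Step 4 — Bandwidth: Δω = ω₀/Q = 6.55e+04 rad/s; BW = Δω/(2π) = 1.042e+04 Hz.

(a) f₀ = 4074 Hz  (b) Q = 0.3908  (c) BW = 1.042e+04 Hz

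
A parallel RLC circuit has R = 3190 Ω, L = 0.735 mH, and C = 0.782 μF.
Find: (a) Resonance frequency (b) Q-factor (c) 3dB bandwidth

Step 1 — Resonance: ω₀ = 1/√(LC) = 1/√(0.000735·7.82e-07) = 4.171e+04 rad/s.
Step 2 — f₀ = ω₀/(2π) = 6639 Hz.
Step 3 — Parallel Q: Q = R/(ω₀L) = 3190/(4.171e+04·0.000735) = 104.1.
Step 4 — Bandwidth: Δω = ω₀/Q = 400.9 rad/s; BW = Δω/(2π) = 63.8 Hz.

(a) f₀ = 6639 Hz  (b) Q = 104.1  (c) BW = 63.8 Hz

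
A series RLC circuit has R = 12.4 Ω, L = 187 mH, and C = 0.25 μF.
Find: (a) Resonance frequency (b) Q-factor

Step 1 — Resonance condition Im(Z)=0 gives ω₀ = 1/√(LC).
Step 2 — ω₀ = 1/√(0.187·2.5e-07) = 4625 rad/s.
Step 3 — f₀ = ω₀/(2π) = 736.1 Hz.
Step 4 — Series Q: Q = ω₀L/R = 4625·0.187/12.4 = 69.75.

(a) f₀ = 736.1 Hz  (b) Q = 69.75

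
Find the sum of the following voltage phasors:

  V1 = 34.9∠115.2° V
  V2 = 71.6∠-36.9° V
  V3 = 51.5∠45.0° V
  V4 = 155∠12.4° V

Step 1 — Convert each phasor to rectangular form:
  V1 = 34.9·(cos(115.2°) + j·sin(115.2°)) = -14.86 + j31.58 V
  V2 = 71.6·(cos(-36.9°) + j·sin(-36.9°)) = 57.26 - j42.99 V
  V3 = 51.5·(cos(45.0°) + j·sin(45.0°)) = 36.42 + j36.42 V
  V4 = 155·(cos(12.4°) + j·sin(12.4°)) = 151.4 + j33.28 V
Step 2 — Sum components: V_total = 230.2 + j58.29 V.
Step 3 — Convert to polar: |V_total| = 237.5 V, ∠V_total = 14.2°.

V_total = 237.5∠14.2° V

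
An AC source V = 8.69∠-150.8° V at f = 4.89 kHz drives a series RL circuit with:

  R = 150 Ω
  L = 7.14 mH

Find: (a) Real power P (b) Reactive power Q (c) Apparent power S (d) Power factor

Step 1 — Angular frequency: ω = 2π·f = 2π·4890 = 3.072e+04 rad/s.
Step 2 — Component impedances:
  R: Z = R = 150 Ω
  L: Z = jωL = j·3.072e+04·0.00714 = 0 + j219.4 Ω
Step 3 — Series combination: Z_total = R + L = 150 + j219.4 Ω = 265.8∠55.6° Ω.
Step 4 — Source phasor: V = 8.69∠-150.8° V = -7.586 - j4.24 V.
Step 5 — Current: I = V / Z = -0.02928 + j0.01456 A = 0.0327∠153.6° A.
Step 6 — Complex power: S = V·I* = 0.1604 + j0.2346 VA.
Step 7 — Real power: P = Re(S) = 0.1604 W.
Step 8 — Reactive power: Q = Im(S) = 0.2346 VAR.
Step 9 — Apparent power: |S| = 0.2842 VA.
Step 10 — Power factor: PF = P/|S| = 0.5644 (lagging).

(a) P = 0.1604 W  (b) Q = 0.2346 VAR  (c) S = 0.2842 VA  (d) PF = 0.5644 (lagging)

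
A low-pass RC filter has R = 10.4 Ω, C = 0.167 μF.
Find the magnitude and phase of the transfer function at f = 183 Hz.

Step 1 — Angular frequency: ω = 2π·183 = 1150 rad/s.
Step 2 — Transfer function: H(jω) = 1/(1 + jωRC).
Step 3 — Denominator: 1 + jωRC = 1 + j·1150·10.4·1.67e-07 = 1 + j0.001997.
Step 4 — H = 1 - j0.001997.
Step 5 — Magnitude: |H| = 1 (-0.0 dB); phase: φ = -0.1°.

|H| = 1 (-0.0 dB), φ = -0.1°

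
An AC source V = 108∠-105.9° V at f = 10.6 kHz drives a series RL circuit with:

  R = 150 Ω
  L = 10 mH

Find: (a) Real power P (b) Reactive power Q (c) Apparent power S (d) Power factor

Step 1 — Angular frequency: ω = 2π·f = 2π·1.06e+04 = 6.66e+04 rad/s.
Step 2 — Component impedances:
  R: Z = R = 150 Ω
  L: Z = jωL = j·6.66e+04·0.01 = 0 + j666 Ω
Step 3 — Series combination: Z_total = R + L = 150 + j666 Ω = 682.7∠77.3° Ω.
Step 4 — Source phasor: V = 108∠-105.9° V = -29.59 - j103.9 V.
Step 5 — Current: I = V / Z = -0.1579 + j0.008852 A = 0.1582∠176.8° A.
Step 6 — Complex power: S = V·I* = 3.754 + j16.67 VA.
Step 7 — Real power: P = Re(S) = 3.754 W.
Step 8 — Reactive power: Q = Im(S) = 16.67 VAR.
Step 9 — Apparent power: |S| = 17.09 VA.
Step 10 — Power factor: PF = P/|S| = 0.2197 (lagging).

(a) P = 3.754 W  (b) Q = 16.67 VAR  (c) S = 17.09 VA  (d) PF = 0.2197 (lagging)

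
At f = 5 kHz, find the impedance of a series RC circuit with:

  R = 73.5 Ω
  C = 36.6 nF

Step 1 — Angular frequency: ω = 2π·f = 2π·5000 = 3.142e+04 rad/s.
Step 2 — Component impedances:
  R: Z = R = 73.5 Ω
  C: Z = 1/(jωC) = -j/(ω·C) = 0 - j869.7 Ω
Step 3 — Series combination: Z_total = R + C = 73.5 - j869.7 Ω = 872.8∠-85.2° Ω.

Z = 73.5 - j869.7 Ω = 872.8∠-85.2° Ω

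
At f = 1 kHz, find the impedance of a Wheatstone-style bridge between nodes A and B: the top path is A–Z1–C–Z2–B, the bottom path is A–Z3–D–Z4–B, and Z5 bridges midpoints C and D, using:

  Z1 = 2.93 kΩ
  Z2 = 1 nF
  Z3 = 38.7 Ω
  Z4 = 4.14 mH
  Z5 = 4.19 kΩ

Step 1 — Angular frequency: ω = 2π·f = 2π·1000 = 6283 rad/s.
Step 2 — Component impedances:
  Z1: Z = R = 2930 Ω
  Z2: Z = 1/(jωC) = -j/(ω·C) = 0 - j1.592e+05 Ω
  Z3: Z = R = 38.7 Ω
  Z4: Z = jωL = j·6283·0.00414 = 0 + j26.01 Ω
  Z5: Z = R = 4190 Ω
Step 3 — Bridge requires nodal analysis (the Z5 bridge couples midpoints C and D, so the two paths cannot be reduced to a simple series/parallel combination). Setting node B to ground and injecting 1 A at node A, the 3-node admittance system at A, C, D solves to V_A = Z_AB = 38.5 + j26.01 Ω = 46.46∠34.0° Ω.

Z = 38.5 + j26.01 Ω = 46.46∠34.0° Ω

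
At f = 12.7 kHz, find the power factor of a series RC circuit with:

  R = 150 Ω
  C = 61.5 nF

Step 1 — Angular frequency: ω = 2π·f = 2π·1.27e+04 = 7.98e+04 rad/s.
Step 2 — Component impedances:
  R: Z = R = 150 Ω
  C: Z = 1/(jωC) = -j/(ω·C) = 0 - j203.8 Ω
Step 3 — Series combination: Z_total = R + C = 150 - j203.8 Ω = 253∠-53.6° Ω.
Step 4 — Power factor: PF = cos(φ) = Re(Z)/|Z| = 150/253.03 = 0.5928.
Step 5 — Type: Im(Z) = -203.8 ⇒ leading (phase φ = -53.6°).

PF = 0.5928 (leading, φ = -53.6°)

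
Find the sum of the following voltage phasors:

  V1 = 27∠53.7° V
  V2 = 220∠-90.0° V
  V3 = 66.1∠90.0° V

Step 1 — Convert each phasor to rectangular form:
  V1 = 27·(cos(53.7°) + j·sin(53.7°)) = 15.98 + j21.76 V
  V2 = 220·(cos(-90.0°) + j·sin(-90.0°)) = 0 - j220 V
  V3 = 66.1·(cos(90.0°) + j·sin(90.0°)) = 0 + j66.1 V
Step 2 — Sum components: V_total = 15.98 - j132.1 V.
Step 3 — Convert to polar: |V_total| = 133.1 V, ∠V_total = -83.1°.

V_total = 133.1∠-83.1° V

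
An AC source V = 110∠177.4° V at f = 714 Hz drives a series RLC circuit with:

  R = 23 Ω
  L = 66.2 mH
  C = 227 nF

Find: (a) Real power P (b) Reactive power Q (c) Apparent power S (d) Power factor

Step 1 — Angular frequency: ω = 2π·f = 2π·714 = 4486 rad/s.
Step 2 — Component impedances:
  R: Z = R = 23 Ω
  L: Z = jωL = j·4486·0.0662 = 0 + j297 Ω
  C: Z = 1/(jωC) = -j/(ω·C) = 0 - j982 Ω
Step 3 — Series combination: Z_total = R + L + C = 23 - j685 Ω = 685.4∠-88.1° Ω.
Step 4 — Source phasor: V = 110∠177.4° V = -109.9 + j4.99 V.
Step 5 — Current: I = V / Z = -0.01266 - j0.16 A = 0.1605∠-94.5° A.
Step 6 — Complex power: S = V·I* = 0.5925 - j17.64 VA.
Step 7 — Real power: P = Re(S) = 0.5925 W.
Step 8 — Reactive power: Q = Im(S) = -17.64 VAR.
Step 9 — Apparent power: |S| = 17.65 VA.
Step 10 — Power factor: PF = P/|S| = 0.03356 (leading).

(a) P = 0.5925 W  (b) Q = -17.64 VAR  (c) S = 17.65 VA  (d) PF = 0.03356 (leading)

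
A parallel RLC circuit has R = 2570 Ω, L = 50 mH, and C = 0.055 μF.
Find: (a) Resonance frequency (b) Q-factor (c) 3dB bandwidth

Step 1 — Resonance: ω₀ = 1/√(LC) = 1/√(0.05·5.5e-08) = 1.907e+04 rad/s.
Step 2 — f₀ = ω₀/(2π) = 3035 Hz.
Step 3 — Parallel Q: Q = R/(ω₀L) = 2570/(1.907e+04·0.05) = 2.695.
Step 4 — Bandwidth: Δω = ω₀/Q = 7075 rad/s; BW = Δω/(2π) = 1126 Hz.

(a) f₀ = 3035 Hz  (b) Q = 2.695  (c) BW = 1126 Hz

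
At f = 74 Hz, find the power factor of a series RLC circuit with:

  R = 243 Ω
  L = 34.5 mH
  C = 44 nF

Step 1 — Angular frequency: ω = 2π·f = 2π·74 = 465 rad/s.
Step 2 — Component impedances:
  R: Z = R = 243 Ω
  L: Z = jωL = j·465·0.0345 = 0 + j16.04 Ω
  C: Z = 1/(jωC) = -j/(ω·C) = 0 - j4.888e+04 Ω
Step 3 — Series combination: Z_total = R + L + C = 243 - j4.886e+04 Ω = 4.887e+04∠-89.7° Ω.
Step 4 — Power factor: PF = cos(φ) = Re(Z)/|Z| = 243/48865 = 0.004973.
Step 5 — Type: Im(Z) = -4.886e+04 ⇒ leading (phase φ = -89.7°).

PF = 0.004973 (leading, φ = -89.7°)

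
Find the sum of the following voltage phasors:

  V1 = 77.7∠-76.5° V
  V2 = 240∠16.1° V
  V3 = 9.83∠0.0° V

Step 1 — Convert each phasor to rectangular form:
  V1 = 77.7·(cos(-76.5°) + j·sin(-76.5°)) = 18.14 - j75.55 V
  V2 = 240·(cos(16.1°) + j·sin(16.1°)) = 230.6 + j66.56 V
  V3 = 9.83·(cos(0.0°) + j·sin(0.0°)) = 9.83 V
Step 2 — Sum components: V_total = 258.6 - j8.998 V.
Step 3 — Convert to polar: |V_total| = 258.7 V, ∠V_total = -2.0°.

V_total = 258.7∠-2.0° V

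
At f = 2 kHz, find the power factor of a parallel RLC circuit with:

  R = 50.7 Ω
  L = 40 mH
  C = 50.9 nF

Step 1 — Angular frequency: ω = 2π·f = 2π·2000 = 1.257e+04 rad/s.
Step 2 — Component impedances:
  R: Z = R = 50.7 Ω
  L: Z = jωL = j·1.257e+04·0.04 = 0 + j502.7 Ω
  C: Z = 1/(jωC) = -j/(ω·C) = 0 - j1563 Ω
Step 3 — Parallel combination: 1/Z_total = 1/R + 1/L + 1/C; Z_total = 50.46 + j3.453 Ω = 50.58∠3.9° Ω.
Step 4 — Power factor: PF = cos(φ) = Re(Z)/|Z| = 50.464/50.582 = 0.9977.
Step 5 — Type: Im(Z) = 3.453 ⇒ lagging (phase φ = 3.9°).

PF = 0.9977 (lagging, φ = 3.9°)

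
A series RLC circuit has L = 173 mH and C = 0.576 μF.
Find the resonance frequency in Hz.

Step 1 — Resonance condition Im(Z)=0 gives ω₀ = 1/√(LC).
Step 2 — ω₀ = 1/√(0.173·5.76e-07) = 3168 rad/s.
Step 3 — f₀ = ω₀/(2π) = 504.2 Hz.

f₀ = 504.2 Hz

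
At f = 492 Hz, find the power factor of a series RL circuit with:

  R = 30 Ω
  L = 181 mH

Step 1 — Angular frequency: ω = 2π·f = 2π·492 = 3091 rad/s.
Step 2 — Component impedances:
  R: Z = R = 30 Ω
  L: Z = jωL = j·3091·0.181 = 0 + j559.5 Ω
Step 3 — Series combination: Z_total = R + L = 30 + j559.5 Ω = 560.3∠86.9° Ω.
Step 4 — Power factor: PF = cos(φ) = Re(Z)/|Z| = 30/560.3 = 0.05354.
Step 5 — Type: Im(Z) = 559.5 ⇒ lagging (phase φ = 86.9°).

PF = 0.05354 (lagging, φ = 86.9°)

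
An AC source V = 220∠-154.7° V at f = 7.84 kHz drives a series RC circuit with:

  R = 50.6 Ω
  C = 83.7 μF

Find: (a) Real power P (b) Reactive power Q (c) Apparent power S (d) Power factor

Step 1 — Angular frequency: ω = 2π·f = 2π·7840 = 4.926e+04 rad/s.
Step 2 — Component impedances:
  R: Z = R = 50.6 Ω
  C: Z = 1/(jωC) = -j/(ω·C) = 0 - j0.2425 Ω
Step 3 — Series combination: Z_total = R + C = 50.6 - j0.2425 Ω = 50.6∠-0.3° Ω.
Step 4 — Source phasor: V = 220∠-154.7° V = -198.9 - j94.02 V.
Step 5 — Current: I = V / Z = -3.922 - j1.877 A = 4.348∠-154.4° A.
Step 6 — Complex power: S = V·I* = 956.5 - j4.585 VA.
Step 7 — Real power: P = Re(S) = 956.5 W.
Step 8 — Reactive power: Q = Im(S) = -4.585 VAR.
Step 9 — Apparent power: |S| = 956.5 VA.
Step 10 — Power factor: PF = P/|S| = 1 (leading).

(a) P = 956.5 W  (b) Q = -4.585 VAR  (c) S = 956.5 VA  (d) PF = 1 (leading)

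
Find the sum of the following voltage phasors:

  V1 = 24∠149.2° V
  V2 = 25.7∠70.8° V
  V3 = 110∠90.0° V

Step 1 — Convert each phasor to rectangular form:
  V1 = 24·(cos(149.2°) + j·sin(149.2°)) = -20.62 + j12.29 V
  V2 = 25.7·(cos(70.8°) + j·sin(70.8°)) = 8.452 + j24.27 V
  V3 = 110·(cos(90.0°) + j·sin(90.0°)) = 0 + j110 V
Step 2 — Sum components: V_total = -12.16 + j146.6 V.
Step 3 — Convert to polar: |V_total| = 147.1 V, ∠V_total = 94.7°.

V_total = 147.1∠94.7° V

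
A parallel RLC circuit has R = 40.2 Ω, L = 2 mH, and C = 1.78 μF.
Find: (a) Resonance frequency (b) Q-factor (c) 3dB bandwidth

Step 1 — Resonance: ω₀ = 1/√(LC) = 1/√(0.002·1.78e-06) = 1.676e+04 rad/s.
Step 2 — f₀ = ω₀/(2π) = 2667 Hz.
Step 3 — Parallel Q: Q = R/(ω₀L) = 40.2/(1.676e+04·0.002) = 1.199.
Step 4 — Bandwidth: Δω = ω₀/Q = 1.398e+04 rad/s; BW = Δω/(2π) = 2224 Hz.

(a) f₀ = 2667 Hz  (b) Q = 1.199  (c) BW = 2224 Hz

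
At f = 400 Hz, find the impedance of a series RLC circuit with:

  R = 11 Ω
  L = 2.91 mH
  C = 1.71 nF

Step 1 — Angular frequency: ω = 2π·f = 2π·400 = 2513 rad/s.
Step 2 — Component impedances:
  R: Z = R = 11 Ω
  L: Z = jωL = j·2513·0.00291 = 0 + j7.314 Ω
  C: Z = 1/(jωC) = -j/(ω·C) = 0 - j2.327e+05 Ω
Step 3 — Series combination: Z_total = R + L + C = 11 - j2.327e+05 Ω = 2.327e+05∠-90.0° Ω.

Z = 11 - j2.327e+05 Ω = 2.327e+05∠-90.0° Ω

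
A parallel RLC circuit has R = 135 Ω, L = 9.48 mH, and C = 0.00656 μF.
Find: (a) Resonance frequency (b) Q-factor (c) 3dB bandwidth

Step 1 — Resonance: ω₀ = 1/√(LC) = 1/√(0.00948·6.56e-09) = 1.268e+05 rad/s.
Step 2 — f₀ = ω₀/(2π) = 2.018e+04 Hz.
Step 3 — Parallel Q: Q = R/(ω₀L) = 135/(1.268e+05·0.00948) = 0.1123.
Step 4 — Bandwidth: Δω = ω₀/Q = 1.129e+06 rad/s; BW = Δω/(2π) = 1.797e+05 Hz.

(a) f₀ = 2.018e+04 Hz  (b) Q = 0.1123  (c) BW = 1.797e+05 Hz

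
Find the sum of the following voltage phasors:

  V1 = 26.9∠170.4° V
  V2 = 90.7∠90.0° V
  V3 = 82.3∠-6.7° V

Step 1 — Convert each phasor to rectangular form:
  V1 = 26.9·(cos(170.4°) + j·sin(170.4°)) = -26.52 + j4.486 V
  V2 = 90.7·(cos(90.0°) + j·sin(90.0°)) = 0 + j90.7 V
  V3 = 82.3·(cos(-6.7°) + j·sin(-6.7°)) = 81.74 - j9.602 V
Step 2 — Sum components: V_total = 55.21 + j85.58 V.
Step 3 — Convert to polar: |V_total| = 101.8 V, ∠V_total = 57.2°.

V_total = 101.8∠57.2° V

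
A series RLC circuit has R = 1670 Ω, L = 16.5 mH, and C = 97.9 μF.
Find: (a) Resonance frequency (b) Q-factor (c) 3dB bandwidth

Step 1 — Resonance: ω₀ = 1/√(LC) = 1/√(0.0165·9.79e-05) = 786.8 rad/s.
Step 2 — f₀ = ω₀/(2π) = 125.2 Hz.
Step 3 — Series Q: Q = ω₀L/R = 786.8·0.0165/1670 = 0.007774.
Step 4 — Bandwidth: Δω = ω₀/Q = 1.012e+05 rad/s; BW = Δω/(2π) = 1.611e+04 Hz.

(a) f₀ = 125.2 Hz  (b) Q = 0.007774  (c) BW = 1.611e+04 Hz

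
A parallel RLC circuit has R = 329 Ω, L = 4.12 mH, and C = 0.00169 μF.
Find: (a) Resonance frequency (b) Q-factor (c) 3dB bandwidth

Step 1 — Resonance: ω₀ = 1/√(LC) = 1/√(0.00412·1.69e-09) = 3.79e+05 rad/s.
Step 2 — f₀ = ω₀/(2π) = 6.032e+04 Hz.
Step 3 — Parallel Q: Q = R/(ω₀L) = 329/(3.79e+05·0.00412) = 0.2107.
Step 4 — Bandwidth: Δω = ω₀/Q = 1.799e+06 rad/s; BW = Δω/(2π) = 2.862e+05 Hz.

(a) f₀ = 6.032e+04 Hz  (b) Q = 0.2107  (c) BW = 2.862e+05 Hz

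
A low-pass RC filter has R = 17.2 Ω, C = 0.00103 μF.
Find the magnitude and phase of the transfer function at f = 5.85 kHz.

Step 1 — Angular frequency: ω = 2π·5850 = 3.676e+04 rad/s.
Step 2 — Transfer function: H(jω) = 1/(1 + jωRC).
Step 3 — Denominator: 1 + jωRC = 1 + j·3.676e+04·17.2·1.03e-09 = 1 + j0.0006512.
Step 4 — H = 1 - j0.0006512.
Step 5 — Magnitude: |H| = 1 (-0.0 dB); phase: φ = -0.0°.

|H| = 1 (-0.0 dB), φ = -0.0°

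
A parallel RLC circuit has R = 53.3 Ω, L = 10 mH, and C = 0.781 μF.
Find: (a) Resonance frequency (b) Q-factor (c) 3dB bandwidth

Step 1 — Resonance: ω₀ = 1/√(LC) = 1/√(0.01·7.81e-07) = 1.132e+04 rad/s.
Step 2 — f₀ = ω₀/(2π) = 1801 Hz.
Step 3 — Parallel Q: Q = R/(ω₀L) = 53.3/(1.132e+04·0.01) = 0.471.
Step 4 — Bandwidth: Δω = ω₀/Q = 2.402e+04 rad/s; BW = Δω/(2π) = 3823 Hz.

(a) f₀ = 1801 Hz  (b) Q = 0.471  (c) BW = 3823 Hz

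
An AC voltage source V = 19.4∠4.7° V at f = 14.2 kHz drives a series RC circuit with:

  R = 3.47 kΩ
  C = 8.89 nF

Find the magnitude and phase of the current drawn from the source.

Step 1 — Angular frequency: ω = 2π·f = 2π·1.42e+04 = 8.922e+04 rad/s.
Step 2 — Component impedances:
  R: Z = R = 3470 Ω
  C: Z = 1/(jωC) = -j/(ω·C) = 0 - j1261 Ω
Step 3 — Series combination: Z_total = R + C = 3470 - j1261 Ω = 3692∠-20.0° Ω.
Step 4 — Source phasor: V = 19.4∠4.7° V = 19.33 + j1.59 V.
Step 5 — Ohm's law: I = V / Z_total = (19.33 + j1.59) / (3470 - j1261) = 0.004775 + j0.002193 A.
Step 6 — Convert to polar: |I| = 0.005255 A, ∠I = 24.7°.

I = 0.005255∠24.7° A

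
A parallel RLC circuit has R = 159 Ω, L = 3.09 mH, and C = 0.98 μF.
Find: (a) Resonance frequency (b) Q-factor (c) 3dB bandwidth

Step 1 — Resonance: ω₀ = 1/√(LC) = 1/√(0.00309·9.8e-07) = 1.817e+04 rad/s.
Step 2 — f₀ = ω₀/(2π) = 2892 Hz.
Step 3 — Parallel Q: Q = R/(ω₀L) = 159/(1.817e+04·0.00309) = 2.832.
Step 4 — Bandwidth: Δω = ω₀/Q = 6418 rad/s; BW = Δω/(2π) = 1021 Hz.

(a) f₀ = 2892 Hz  (b) Q = 2.832  (c) BW = 1021 Hz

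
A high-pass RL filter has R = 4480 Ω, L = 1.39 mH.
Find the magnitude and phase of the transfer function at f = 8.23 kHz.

Step 1 — Angular frequency: ω = 2π·8230 = 5.171e+04 rad/s.
Step 2 — Transfer function: H(jω) = jωL/(R + jωL).
Step 3 — Numerator jωL = j·71.88; denominator R + jωL = 4480 + j71.88.
Step 4 — H = 0.0002573 + j0.01604.
Step 5 — Magnitude: |H| = 0.01604 (-35.9 dB); phase: φ = 89.1°.

|H| = 0.01604 (-35.9 dB), φ = 89.1°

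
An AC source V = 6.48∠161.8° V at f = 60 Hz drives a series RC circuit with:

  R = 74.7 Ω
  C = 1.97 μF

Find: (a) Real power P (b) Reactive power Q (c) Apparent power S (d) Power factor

Step 1 — Angular frequency: ω = 2π·f = 2π·60 = 377 rad/s.
Step 2 — Component impedances:
  R: Z = R = 74.7 Ω
  C: Z = 1/(jωC) = -j/(ω·C) = 0 - j1346 Ω
Step 3 — Series combination: Z_total = R + C = 74.7 - j1346 Ω = 1349∠-86.8° Ω.
Step 4 — Source phasor: V = 6.48∠161.8° V = -6.156 + j2.024 V.
Step 5 — Current: I = V / Z = -0.001751 - j0.004475 A = 0.004805∠-111.4° A.
Step 6 — Complex power: S = V·I* = 0.001725 - j0.03109 VA.
Step 7 — Real power: P = Re(S) = 0.001725 W.
Step 8 — Reactive power: Q = Im(S) = -0.03109 VAR.
Step 9 — Apparent power: |S| = 0.03114 VA.
Step 10 — Power factor: PF = P/|S| = 0.05539 (leading).

(a) P = 0.001725 W  (b) Q = -0.03109 VAR  (c) S = 0.03114 VA  (d) PF = 0.05539 (leading)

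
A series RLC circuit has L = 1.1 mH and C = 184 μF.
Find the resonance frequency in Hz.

Step 1 — Resonance condition Im(Z)=0 gives ω₀ = 1/√(LC).
Step 2 — ω₀ = 1/√(0.0011·0.000184) = 2223 rad/s.
Step 3 — f₀ = ω₀/(2π) = 353.8 Hz.

f₀ = 353.8 Hz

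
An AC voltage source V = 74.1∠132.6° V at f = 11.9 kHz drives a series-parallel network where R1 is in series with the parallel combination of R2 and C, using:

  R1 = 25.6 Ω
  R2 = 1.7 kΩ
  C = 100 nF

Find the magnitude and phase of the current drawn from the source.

Step 1 — Angular frequency: ω = 2π·f = 2π·1.19e+04 = 7.477e+04 rad/s.
Step 2 — Component impedances:
  R1: Z = R = 25.6 Ω
  R2: Z = R = 1700 Ω
  C: Z = 1/(jωC) = -j/(ω·C) = 0 - j133.7 Ω
Step 3 — Parallel branch: R2 || C = 1/(1/R2 + 1/C) = 10.46 - j132.9 Ω.
Step 4 — Series with R1: Z_total = R1 + (R2 || C) = 36.06 - j132.9 Ω = 137.7∠-74.8° Ω.
Step 5 — Source phasor: V = 74.1∠132.6° V = -50.16 + j54.54 V.
Step 6 — Ohm's law: I = V / Z_total = (-50.16 + j54.54) / (36.06 - j132.9) = -0.4776 - j0.2478 A.
Step 7 — Convert to polar: |I| = 0.538 A, ∠I = -152.6°.

I = 0.538∠-152.6° A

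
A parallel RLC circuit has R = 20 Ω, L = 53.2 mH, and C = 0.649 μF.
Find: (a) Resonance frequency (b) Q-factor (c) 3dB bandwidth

Step 1 — Resonance: ω₀ = 1/√(LC) = 1/√(0.0532·6.49e-07) = 5382 rad/s.
Step 2 — f₀ = ω₀/(2π) = 856.5 Hz.
Step 3 — Parallel Q: Q = R/(ω₀L) = 20/(5382·0.0532) = 0.06985.
Step 4 — Bandwidth: Δω = ω₀/Q = 7.704e+04 rad/s; BW = Δω/(2π) = 1.226e+04 Hz.

(a) f₀ = 856.5 Hz  (b) Q = 0.06985  (c) BW = 1.226e+04 Hz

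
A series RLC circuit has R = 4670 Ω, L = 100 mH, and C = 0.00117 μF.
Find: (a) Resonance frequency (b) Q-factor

Step 1 — Resonance condition Im(Z)=0 gives ω₀ = 1/√(LC).
Step 2 — ω₀ = 1/√(0.1·1.17e-09) = 9.245e+04 rad/s.
Step 3 — f₀ = ω₀/(2π) = 1.471e+04 Hz.
Step 4 — Series Q: Q = ω₀L/R = 9.245e+04·0.1/4670 = 1.98.

(a) f₀ = 1.471e+04 Hz  (b) Q = 1.98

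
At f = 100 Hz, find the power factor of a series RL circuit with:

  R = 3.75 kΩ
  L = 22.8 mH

Step 1 — Angular frequency: ω = 2π·f = 2π·100 = 628.3 rad/s.
Step 2 — Component impedances:
  R: Z = R = 3750 Ω
  L: Z = jωL = j·628.3·0.0228 = 0 + j14.33 Ω
Step 3 — Series combination: Z_total = R + L = 3750 + j14.33 Ω = 3750∠0.2° Ω.
Step 4 — Power factor: PF = cos(φ) = Re(Z)/|Z| = 3750/3750 = 1.
Step 5 — Type: Im(Z) = 14.33 ⇒ lagging (phase φ = 0.2°).

PF = 1 (lagging, φ = 0.2°)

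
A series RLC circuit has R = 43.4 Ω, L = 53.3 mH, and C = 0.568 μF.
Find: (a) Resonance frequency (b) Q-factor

Step 1 — Resonance condition Im(Z)=0 gives ω₀ = 1/√(LC).
Step 2 — ω₀ = 1/√(0.0533·5.68e-07) = 5747 rad/s.
Step 3 — f₀ = ω₀/(2π) = 914.7 Hz.
Step 4 — Series Q: Q = ω₀L/R = 5747·0.0533/43.4 = 7.058.

(a) f₀ = 914.7 Hz  (b) Q = 7.058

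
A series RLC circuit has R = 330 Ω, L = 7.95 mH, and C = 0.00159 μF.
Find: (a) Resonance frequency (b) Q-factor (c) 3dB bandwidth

Step 1 — Resonance: ω₀ = 1/√(LC) = 1/√(0.00795·1.59e-09) = 2.813e+05 rad/s.
Step 2 — f₀ = ω₀/(2π) = 4.476e+04 Hz.
Step 3 — Series Q: Q = ω₀L/R = 2.813e+05·0.00795/330 = 6.776.
Step 4 — Bandwidth: Δω = ω₀/Q = 4.151e+04 rad/s; BW = Δω/(2π) = 6606 Hz.

(a) f₀ = 4.476e+04 Hz  (b) Q = 6.776  (c) BW = 6606 Hz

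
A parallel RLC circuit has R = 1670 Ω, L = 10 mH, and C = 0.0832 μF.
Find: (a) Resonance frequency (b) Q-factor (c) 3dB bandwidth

Step 1 — Resonance: ω₀ = 1/√(LC) = 1/√(0.01·8.32e-08) = 3.467e+04 rad/s.
Step 2 — f₀ = ω₀/(2π) = 5518 Hz.
Step 3 — Parallel Q: Q = R/(ω₀L) = 1670/(3.467e+04·0.01) = 4.817.
Step 4 — Bandwidth: Δω = ω₀/Q = 7197 rad/s; BW = Δω/(2π) = 1145 Hz.

(a) f₀ = 5518 Hz  (b) Q = 4.817  (c) BW = 1145 Hz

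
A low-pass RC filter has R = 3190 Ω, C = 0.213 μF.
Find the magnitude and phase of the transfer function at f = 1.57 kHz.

Step 1 — Angular frequency: ω = 2π·1570 = 9865 rad/s.
Step 2 — Transfer function: H(jω) = 1/(1 + jωRC).
Step 3 — Denominator: 1 + jωRC = 1 + j·9865·3190·2.13e-07 = 1 + j6.703.
Step 4 — H = 0.02177 - j0.1459.
Step 5 — Magnitude: |H| = 0.1476 (-16.6 dB); phase: φ = -81.5°.

|H| = 0.1476 (-16.6 dB), φ = -81.5°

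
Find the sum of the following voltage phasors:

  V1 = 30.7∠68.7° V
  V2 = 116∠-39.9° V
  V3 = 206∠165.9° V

Step 1 — Convert each phasor to rectangular form:
  V1 = 30.7·(cos(68.7°) + j·sin(68.7°)) = 11.15 + j28.6 V
  V2 = 116·(cos(-39.9°) + j·sin(-39.9°)) = 88.99 - j74.41 V
  V3 = 206·(cos(165.9°) + j·sin(165.9°)) = -199.8 + j50.18 V
Step 2 — Sum components: V_total = -99.65 + j4.379 V.
Step 3 — Convert to polar: |V_total| = 99.75 V, ∠V_total = 177.5°.

V_total = 99.75∠177.5° V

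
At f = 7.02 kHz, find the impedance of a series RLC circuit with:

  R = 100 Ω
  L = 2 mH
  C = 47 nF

Step 1 — Angular frequency: ω = 2π·f = 2π·7020 = 4.411e+04 rad/s.
Step 2 — Component impedances:
  R: Z = R = 100 Ω
  L: Z = jωL = j·4.411e+04·0.002 = 0 + j88.22 Ω
  C: Z = 1/(jωC) = -j/(ω·C) = 0 - j482.4 Ω
Step 3 — Series combination: Z_total = R + L + C = 100 - j394.2 Ω = 406.6∠-75.8° Ω.

Z = 100 - j394.2 Ω = 406.6∠-75.8° Ω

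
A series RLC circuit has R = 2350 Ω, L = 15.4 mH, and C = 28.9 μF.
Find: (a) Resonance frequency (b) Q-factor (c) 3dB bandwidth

Step 1 — Resonance: ω₀ = 1/√(LC) = 1/√(0.0154·2.89e-05) = 1499 rad/s.
Step 2 — f₀ = ω₀/(2π) = 238.6 Hz.
Step 3 — Series Q: Q = ω₀L/R = 1499·0.0154/2350 = 0.009823.
Step 4 — Bandwidth: Δω = ω₀/Q = 1.526e+05 rad/s; BW = Δω/(2π) = 2.429e+04 Hz.

(a) f₀ = 238.6 Hz  (b) Q = 0.009823  (c) BW = 2.429e+04 Hz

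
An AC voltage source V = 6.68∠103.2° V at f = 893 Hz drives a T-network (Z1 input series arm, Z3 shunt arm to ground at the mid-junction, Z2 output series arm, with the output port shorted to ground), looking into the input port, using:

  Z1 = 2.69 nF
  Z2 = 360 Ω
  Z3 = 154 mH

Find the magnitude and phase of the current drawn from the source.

Step 1 — Angular frequency: ω = 2π·f = 2π·893 = 5611 rad/s.
Step 2 — Component impedances:
  Z1: Z = 1/(jωC) = -j/(ω·C) = 0 - j6.625e+04 Ω
  Z2: Z = R = 360 Ω
  Z3: Z = jωL = j·5611·0.154 = 0 + j864.1 Ω
Step 3 — With the output port shorted to ground, the output series arm Z2 runs from the junction to ground; the shunt arm Z3 also runs from the junction to ground. They appear in parallel: Z3 || Z2 = 306.8 + j127.8 Ω.
Step 4 — Series with input arm Z1: Z_in = Z1 + (Z3 || Z2) = 306.8 - j6.613e+04 Ω = 6.613e+04∠-89.7° Ω.
Step 5 — Source phasor: V = 6.68∠103.2° V = -1.525 + j6.504 V.
Step 6 — Ohm's law: I = V / Z_total = (-1.525 + j6.504) / (306.8 - j6.613e+04) = -9.845e-05 - j2.261e-05 A.
Step 7 — Convert to polar: |I| = 0.000101 A, ∠I = -167.1°.

I = 0.000101∠-167.1° A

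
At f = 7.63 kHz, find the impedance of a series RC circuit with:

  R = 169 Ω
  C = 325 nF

Step 1 — Angular frequency: ω = 2π·f = 2π·7630 = 4.794e+04 rad/s.
Step 2 — Component impedances:
  R: Z = R = 169 Ω
  C: Z = 1/(jωC) = -j/(ω·C) = 0 - j64.18 Ω
Step 3 — Series combination: Z_total = R + C = 169 - j64.18 Ω = 180.8∠-20.8° Ω.

Z = 169 - j64.18 Ω = 180.8∠-20.8° Ω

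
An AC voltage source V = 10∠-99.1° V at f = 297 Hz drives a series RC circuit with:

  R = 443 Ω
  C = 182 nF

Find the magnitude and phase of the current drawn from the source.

Step 1 — Angular frequency: ω = 2π·f = 2π·297 = 1866 rad/s.
Step 2 — Component impedances:
  R: Z = R = 443 Ω
  C: Z = 1/(jωC) = -j/(ω·C) = 0 - j2944 Ω
Step 3 — Series combination: Z_total = R + C = 443 - j2944 Ω = 2978∠-81.4° Ω.
Step 4 — Source phasor: V = 10∠-99.1° V = -1.582 - j9.874 V.
Step 5 — Ohm's law: I = V / Z_total = (-1.582 - j9.874) / (443 - j2944) = 0.0032 - j0.001019 A.
Step 6 — Convert to polar: |I| = 0.003359 A, ∠I = -17.7°.

I = 0.003359∠-17.7° A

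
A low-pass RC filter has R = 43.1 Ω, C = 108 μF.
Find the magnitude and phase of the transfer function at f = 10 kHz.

Step 1 — Angular frequency: ω = 2π·1e+04 = 6.283e+04 rad/s.
Step 2 — Transfer function: H(jω) = 1/(1 + jωRC).
Step 3 — Denominator: 1 + jωRC = 1 + j·6.283e+04·43.1·0.000108 = 1 + j292.5.
Step 4 — H = 1.169e-05 - j0.003419.
Step 5 — Magnitude: |H| = 0.003419 (-49.3 dB); phase: φ = -89.8°.

|H| = 0.003419 (-49.3 dB), φ = -89.8°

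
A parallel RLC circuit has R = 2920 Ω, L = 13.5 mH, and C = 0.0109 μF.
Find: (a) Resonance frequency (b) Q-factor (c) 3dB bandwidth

Step 1 — Resonance: ω₀ = 1/√(LC) = 1/√(0.0135·1.09e-08) = 8.244e+04 rad/s.
Step 2 — f₀ = ω₀/(2π) = 1.312e+04 Hz.
Step 3 — Parallel Q: Q = R/(ω₀L) = 2920/(8.244e+04·0.0135) = 2.624.
Step 4 — Bandwidth: Δω = ω₀/Q = 3.142e+04 rad/s; BW = Δω/(2π) = 5000 Hz.

(a) f₀ = 1.312e+04 Hz  (b) Q = 2.624  (c) BW = 5000 Hz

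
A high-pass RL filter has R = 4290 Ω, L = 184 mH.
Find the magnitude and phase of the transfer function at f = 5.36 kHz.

Step 1 — Angular frequency: ω = 2π·5360 = 3.368e+04 rad/s.
Step 2 — Transfer function: H(jω) = jωL/(R + jωL).
Step 3 — Numerator jωL = j·6197; denominator R + jωL = 4290 + j6197.
Step 4 — H = 0.676 + j0.468.
Step 5 — Magnitude: |H| = 0.8222 (-1.7 dB); phase: φ = 34.7°.

|H| = 0.8222 (-1.7 dB), φ = 34.7°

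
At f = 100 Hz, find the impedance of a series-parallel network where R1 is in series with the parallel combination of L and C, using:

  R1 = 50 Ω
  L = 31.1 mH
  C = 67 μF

Step 1 — Angular frequency: ω = 2π·f = 2π·100 = 628.3 rad/s.
Step 2 — Component impedances:
  R1: Z = R = 50 Ω
  L: Z = jωL = j·628.3·0.0311 = 0 + j19.54 Ω
  C: Z = 1/(jωC) = -j/(ω·C) = 0 - j23.75 Ω
Step 3 — Parallel branch: L || C = 1/(1/L + 1/C) = 0 + j110.2 Ω.
Step 4 — Series with R1: Z_total = R1 + (L || C) = 50 + j110.2 Ω = 121∠65.6° Ω.

Z = 50 + j110.2 Ω = 121∠65.6° Ω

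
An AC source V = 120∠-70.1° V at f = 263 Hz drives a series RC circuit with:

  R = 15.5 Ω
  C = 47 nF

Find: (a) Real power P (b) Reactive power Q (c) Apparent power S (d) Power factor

Step 1 — Angular frequency: ω = 2π·f = 2π·263 = 1652 rad/s.
Step 2 — Component impedances:
  R: Z = R = 15.5 Ω
  C: Z = 1/(jωC) = -j/(ω·C) = 0 - j1.288e+04 Ω
Step 3 — Series combination: Z_total = R + C = 15.5 - j1.288e+04 Ω = 1.288e+04∠-89.9° Ω.
Step 4 — Source phasor: V = 120∠-70.1° V = 40.85 - j112.8 V.
Step 5 — Current: I = V / Z = 0.008767 + j0.003162 A = 0.00932∠19.8° A.
Step 6 — Complex power: S = V·I* = 0.001346 - j1.118 VA.
Step 7 — Real power: P = Re(S) = 0.001346 W.
Step 8 — Reactive power: Q = Im(S) = -1.118 VAR.
Step 9 — Apparent power: |S| = 1.118 VA.
Step 10 — Power factor: PF = P/|S| = 0.001204 (leading).

(a) P = 0.001346 W  (b) Q = -1.118 VAR  (c) S = 1.118 VA  (d) PF = 0.001204 (leading)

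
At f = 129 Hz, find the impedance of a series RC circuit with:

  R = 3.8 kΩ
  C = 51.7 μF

Step 1 — Angular frequency: ω = 2π·f = 2π·129 = 810.5 rad/s.
Step 2 — Component impedances:
  R: Z = R = 3800 Ω
  C: Z = 1/(jωC) = -j/(ω·C) = 0 - j23.86 Ω
Step 3 — Series combination: Z_total = R + C = 3800 - j23.86 Ω = 3800∠-0.4° Ω.

Z = 3800 - j23.86 Ω = 3800∠-0.4° Ω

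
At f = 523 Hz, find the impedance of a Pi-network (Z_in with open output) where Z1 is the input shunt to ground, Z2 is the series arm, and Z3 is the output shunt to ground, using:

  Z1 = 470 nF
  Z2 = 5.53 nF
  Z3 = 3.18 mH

Step 1 — Angular frequency: ω = 2π·f = 2π·523 = 3286 rad/s.
Step 2 — Component impedances:
  Z1: Z = 1/(jωC) = -j/(ω·C) = 0 - j647.5 Ω
  Z2: Z = 1/(jωC) = -j/(ω·C) = 0 - j5.503e+04 Ω
  Z3: Z = jωL = j·3286·0.00318 = 0 + j10.45 Ω
Step 3 — With open output, the series arm Z2 and the output shunt Z3 appear in series to ground: Z2 + Z3 = 0 - j5.502e+04 Ω.
Step 4 — Parallel with input shunt Z1: Z_in = Z1 || (Z2 + Z3) = 0 - j639.9 Ω = 639.9∠-90.0° Ω.

Z = 0 - j639.9 Ω = 639.9∠-90.0° Ω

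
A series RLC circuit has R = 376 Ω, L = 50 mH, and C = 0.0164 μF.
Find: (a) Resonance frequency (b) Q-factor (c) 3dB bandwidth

Step 1 — Resonance: ω₀ = 1/√(LC) = 1/√(0.05·1.64e-08) = 3.492e+04 rad/s.
Step 2 — f₀ = ω₀/(2π) = 5558 Hz.
Step 3 — Series Q: Q = ω₀L/R = 3.492e+04·0.05/376 = 4.644.
Step 4 — Bandwidth: Δω = ω₀/Q = 7520 rad/s; BW = Δω/(2π) = 1197 Hz.

(a) f₀ = 5558 Hz  (b) Q = 4.644  (c) BW = 1197 Hz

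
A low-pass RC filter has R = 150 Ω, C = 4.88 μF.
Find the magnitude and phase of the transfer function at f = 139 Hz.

Step 1 — Angular frequency: ω = 2π·139 = 873.4 rad/s.
Step 2 — Transfer function: H(jω) = 1/(1 + jωRC).
Step 3 — Denominator: 1 + jωRC = 1 + j·873.4·150·4.88e-06 = 1 + j0.6393.
Step 4 — H = 0.7099 - j0.4538.
Step 5 — Magnitude: |H| = 0.8425 (-1.5 dB); phase: φ = -32.6°.

|H| = 0.8425 (-1.5 dB), φ = -32.6°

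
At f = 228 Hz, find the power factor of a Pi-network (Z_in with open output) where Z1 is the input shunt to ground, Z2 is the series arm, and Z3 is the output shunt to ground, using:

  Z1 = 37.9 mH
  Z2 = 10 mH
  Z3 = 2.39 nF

Step 1 — Angular frequency: ω = 2π·f = 2π·228 = 1433 rad/s.
Step 2 — Component impedances:
  Z1: Z = jωL = j·1433·0.0379 = 0 + j54.29 Ω
  Z2: Z = jωL = j·1433·0.01 = 0 + j14.33 Ω
  Z3: Z = 1/(jωC) = -j/(ω·C) = 0 - j2.921e+05 Ω
Step 3 — With open output, the series arm Z2 and the output shunt Z3 appear in series to ground: Z2 + Z3 = 0 - j2.921e+05 Ω.
Step 4 — Parallel with input shunt Z1: Z_in = Z1 || (Z2 + Z3) = 0 + j54.3 Ω = 54.3∠90.0° Ω.
Step 5 — Power factor: PF = cos(φ) = Re(Z)/|Z| = -0/54.3 = -0.
Step 6 — Type: Im(Z) = 54.3 ⇒ lagging (phase φ = 90.0°).

PF = -0 (lagging, φ = 90.0°)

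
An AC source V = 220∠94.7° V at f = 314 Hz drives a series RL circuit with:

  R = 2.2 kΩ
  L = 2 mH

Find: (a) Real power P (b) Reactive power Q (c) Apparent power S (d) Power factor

Step 1 — Angular frequency: ω = 2π·f = 2π·314 = 1973 rad/s.
Step 2 — Component impedances:
  R: Z = R = 2200 Ω
  L: Z = jωL = j·1973·0.002 = 0 + j3.946 Ω
Step 3 — Series combination: Z_total = R + L = 2200 + j3.946 Ω = 2200∠0.1° Ω.
Step 4 — Source phasor: V = 220∠94.7° V = -18.03 + j219.3 V.
Step 5 — Current: I = V / Z = -0.008015 + j0.09968 A = 0.1∠94.6° A.
Step 6 — Complex power: S = V·I* = 22 + j0.03946 VA.
Step 7 — Real power: P = Re(S) = 22 W.
Step 8 — Reactive power: Q = Im(S) = 0.03946 VAR.
Step 9 — Apparent power: |S| = 22 VA.
Step 10 — Power factor: PF = P/|S| = 1 (lagging).

(a) P = 22 W  (b) Q = 0.03946 VAR  (c) S = 22 VA  (d) PF = 1 (lagging)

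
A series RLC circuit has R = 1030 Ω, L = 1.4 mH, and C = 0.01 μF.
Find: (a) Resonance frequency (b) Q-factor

Step 1 — Resonance condition Im(Z)=0 gives ω₀ = 1/√(LC).
Step 2 — ω₀ = 1/√(0.0014·1e-08) = 2.673e+05 rad/s.
Step 3 — f₀ = ω₀/(2π) = 4.254e+04 Hz.
Step 4 — Series Q: Q = ω₀L/R = 2.673e+05·0.0014/1030 = 0.3633.

(a) f₀ = 4.254e+04 Hz  (b) Q = 0.3633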